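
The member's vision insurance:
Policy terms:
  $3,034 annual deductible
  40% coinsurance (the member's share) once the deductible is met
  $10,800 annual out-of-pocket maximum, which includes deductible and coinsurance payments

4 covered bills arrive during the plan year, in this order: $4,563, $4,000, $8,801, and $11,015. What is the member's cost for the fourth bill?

Claim 1 — $4,563: deductible takes $3,034, $1,529 remains; coinsurance $1,529 × 40% = $611.60. Member pays $3,645.60; OOP now $3,645.60.
Claim 2 — $4,000: 40% coinsurance on $4,000 = $1,600. Member owes $1,600 (running OOP $5,245.60).
Claim 3 — $8,801: 40% coinsurance on $8,801 = $3,520.40. Cost to member: $3,520.40. OOP to date $8,766.
Claim 4 — $11,015: deductible already satisfied, so member's share is 40% × $11,015 = $4,406. OOP would hit $13,172 > $10,800, so the cap limits the member to $10,800 − $8,766 = $2,034.

$2,034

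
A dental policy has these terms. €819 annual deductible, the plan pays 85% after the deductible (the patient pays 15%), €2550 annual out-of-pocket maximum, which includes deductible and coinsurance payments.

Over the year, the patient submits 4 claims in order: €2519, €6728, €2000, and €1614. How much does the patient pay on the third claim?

Claim 1 (€2519): deductible takes €819, €1700 remains; patient's 15% is €255. Patient pays €1074; OOP now €1074.
Claim 2 (€6728): 15% coinsurance on €6728 = €1009.20. Cost to patient: €1009.20. OOP to date €2083.20.
Claim 3 (€2000): deductible already satisfied, so patient's share is 15% × €2000 = €300. Cost to patient: €300. OOP to date €2383.20.

€300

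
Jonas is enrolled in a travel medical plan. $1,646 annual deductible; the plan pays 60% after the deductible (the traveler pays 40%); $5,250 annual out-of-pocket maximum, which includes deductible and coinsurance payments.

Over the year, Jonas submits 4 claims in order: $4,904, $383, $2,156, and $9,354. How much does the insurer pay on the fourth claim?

$8,068.80

Claim 1 — $4,904: $1,646 to deductible, leaving $3,258; coinsurance $3,258 × 40% = $1,303.20. Cost to traveler: $2,949.20. OOP to date $2,949.20. Plan pays $4,904 − $2,949.20 = $1,954.80.
Claim 2 — $383: 40% coinsurance on $383 = $153.20. Traveler pays $153.20; OOP now $3,102.40. Plan pays $383 − $153.20 = $229.80.
Claim 3 — $2,156: deductible met; 40% of $2,156 = $862.40. Traveler pays $862.40; OOP now $3,964.80. Plan pays $2,156 − $862.40 = $1,293.60.
Claim 4 — $9,354: 40% coinsurance on $9,354 = $3,741.60. OOP would hit $7,706.40 > $5,250, so the cap limits the traveler to $5,250 − $3,964.80 = $1,285.20. Insurer: $9,354 − $1,285.20 = $8,068.80.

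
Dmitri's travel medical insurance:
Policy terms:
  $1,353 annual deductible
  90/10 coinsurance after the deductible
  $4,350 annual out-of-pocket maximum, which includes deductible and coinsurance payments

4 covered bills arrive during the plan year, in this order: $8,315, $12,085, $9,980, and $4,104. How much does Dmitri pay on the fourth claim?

Bill 1, $8,315: $1,353 to deductible, leaving $6,962; 10% of $6,962 = $696.20. Traveler pays $2,049.20; OOP now $2,049.20.
Bill 2, $12,085: deductible already satisfied, so traveler's share is 10% × $12,085 = $1,208.50. Cost to traveler: $1,208.50. OOP to date $3,257.70.
Bill 3, $9,980: deductible met; 10% of $9,980 = $998. Cost to traveler: $998. OOP to date $4,255.70.
Bill 4, $4,104: 10% coinsurance on $4,104 = $410.40. That would push OOP to $4,666.10, over the $4,350 cap, so traveler pays $4,350 − $4,255.70 = $94.30.

$94.30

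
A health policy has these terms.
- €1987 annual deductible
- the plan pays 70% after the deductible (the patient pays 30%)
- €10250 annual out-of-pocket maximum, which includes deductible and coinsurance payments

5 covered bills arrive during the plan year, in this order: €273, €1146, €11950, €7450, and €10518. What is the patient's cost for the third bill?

Bill 1, €273: all of it applies to the deductible. Cost to patient: €273. OOP to date €273.
Bill 2, €1146: fully absorbed by the deductible. Patient pays €1146; OOP now €1419.
Bill 3, €11950: €568 to deductible, leaving €11382; patient's 30% is €3414.60. Patient owes €3982.60 (running OOP €5401.60).

€3982.60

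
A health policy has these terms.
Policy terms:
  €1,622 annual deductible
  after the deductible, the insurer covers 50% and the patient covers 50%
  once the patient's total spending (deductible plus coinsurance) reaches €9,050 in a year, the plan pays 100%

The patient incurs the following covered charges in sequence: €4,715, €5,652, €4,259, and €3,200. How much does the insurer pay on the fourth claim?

Claim 1 (€4,715): €1,622 finishes the deductible; €3,093 goes to coinsurance; coinsurance €3,093 × 50% = €1,546.50. Patient pays €3,168.50; OOP now €3,168.50. Plan pays €4,715 − €3,168.50 = €1,546.50.
Claim 2 (€5,652): deductible already satisfied, so patient's share is 50% × €5,652 = €2,826. Patient owes €2,826 (running OOP €5,994.50). Plan pays €5,652 − €2,826 = €2,826.
Claim 3 (€4,259): deductible met; 50% of €4,259 = €2,129.50. Patient pays €2,129.50; OOP now €8,124. Plan pays €4,259 − €2,129.50 = €2,129.50.
Claim 4 (€3,200): deductible met; 50% of €3,200 = €1,600. Adding that to €8,124 gives €9,724, past the €9,050 cap; patient pays only €9,050 − €8,124 = €926. Plan pays €3,200 − €926 = €2,274.

€2,274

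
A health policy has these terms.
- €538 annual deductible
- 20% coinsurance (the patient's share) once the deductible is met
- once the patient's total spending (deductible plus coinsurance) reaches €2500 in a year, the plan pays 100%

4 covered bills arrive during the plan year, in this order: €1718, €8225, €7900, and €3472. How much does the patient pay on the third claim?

Bill 1, €1718: deductible takes €538, €1180 remains; coinsurance €1180 × 20% = €236. Patient pays €774; OOP now €774.
Bill 2, €8225: 20% coinsurance on €8225 = €1645. Patient owes €1645 (running OOP €2419).
Bill 3, €7900: deductible already satisfied, so patient's share is 20% × €7900 = €1580. OOP would hit €3999 > €2500, so the cap limits the patient to €2500 − €2419 = €81.

€81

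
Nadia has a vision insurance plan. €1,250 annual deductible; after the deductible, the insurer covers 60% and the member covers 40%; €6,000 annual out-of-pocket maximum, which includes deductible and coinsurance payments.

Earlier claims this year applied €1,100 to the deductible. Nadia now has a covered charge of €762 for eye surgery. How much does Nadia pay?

€394.80

Deductible still to meet: €1,250 − €1,100 = €150.
That leaves €762 − €150 = €612 for coinsurance.
Member's 40% share of €612 is €244.80.
That puts the member's cost at €150 + €244.80 = €394.80 before any cap.
Year-to-date out-of-pocket becomes €1,100 + €394.80 = €1,494.80, still under the €6,000 maximum, so no cap applies.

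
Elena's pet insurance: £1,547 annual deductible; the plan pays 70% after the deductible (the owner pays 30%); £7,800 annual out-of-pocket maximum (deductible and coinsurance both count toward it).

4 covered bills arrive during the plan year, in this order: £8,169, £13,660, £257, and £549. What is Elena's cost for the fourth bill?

£91.30

#1 (£8,169): £1,547 finishes the deductible; £6,622 goes to coinsurance; coinsurance £6,622 × 30% = £1,986.60. Cost to owner: £3,533.60. OOP to date £3,533.60.
#2 (£13,660): 30% coinsurance on £13,660 = £4,098. Owner pays £4,098; OOP now £7,631.60.
#3 (£257): deductible met; 30% of £257 = £77.10. Owner owes £77.10 (running OOP £7,708.70).
#4 (£549): 30% coinsurance on £549 = £164.70. OOP would hit £7,873.40 > £7,800, so the cap limits the owner to £7,800 − £7,708.70 = £91.30.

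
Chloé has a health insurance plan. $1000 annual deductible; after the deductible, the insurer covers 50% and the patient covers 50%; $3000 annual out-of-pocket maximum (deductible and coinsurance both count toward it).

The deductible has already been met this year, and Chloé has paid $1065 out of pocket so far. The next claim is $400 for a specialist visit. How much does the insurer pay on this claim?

With the deductible met, the entire $400 is subject to coinsurance.
50% of $400 = $200 falls to the patient.
Year-to-date out-of-pocket becomes $1065 + $200 = $1265, still under the $3000 maximum, so no cap applies.
Insurer pays the balance: $400 − $200 = $200.

$200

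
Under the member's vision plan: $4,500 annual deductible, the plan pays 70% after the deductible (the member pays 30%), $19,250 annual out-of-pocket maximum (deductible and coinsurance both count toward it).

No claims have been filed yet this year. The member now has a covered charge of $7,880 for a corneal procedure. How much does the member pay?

$5,514

Nothing has been paid toward the $4,500 deductible, so the first $4,500 of this charge is applied there.
The remaining $3,380 (= $7,880 − $4,500) moves to coinsurance.
30% of $3,380 = $1,014 falls to the member.
Member responsibility before any cap: $4,500 + $1,014 = $5,514.
Year-to-date out-of-pocket becomes $0 + $5,514 = $5,514, still under the $19,250 maximum, so no cap applies.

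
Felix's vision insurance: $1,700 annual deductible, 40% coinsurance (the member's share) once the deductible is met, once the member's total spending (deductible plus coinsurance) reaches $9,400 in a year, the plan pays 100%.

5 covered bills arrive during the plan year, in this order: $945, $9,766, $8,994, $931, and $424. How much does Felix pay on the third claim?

$3,597.60

Bill 1, $945: all of it applies to the deductible. Cost to member: $945. OOP to date $945.
Bill 2, $9,766: $755 to deductible, leaving $9,011; member's 40% is $3,604.40. Cost to member: $4,359.40. OOP to date $5,304.40.
Bill 3, $8,994: deductible already satisfied, so member's share is 40% × $8,994 = $3,597.60. Cost to member: $3,597.60. OOP to date $8,902.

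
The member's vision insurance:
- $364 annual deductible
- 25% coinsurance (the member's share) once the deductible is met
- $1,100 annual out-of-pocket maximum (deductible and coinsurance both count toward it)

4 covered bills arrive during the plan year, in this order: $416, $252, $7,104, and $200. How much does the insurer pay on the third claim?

$6,444

Bill 1, $416: $364 to deductible, leaving $52; 25% of $52 = $13. Member pays $377; OOP now $377. Insurer: $416 − $377 = $39.
Bill 2, $252: deductible met; 25% of $252 = $63. Member owes $63 (running OOP $440). Plan pays $252 − $63 = $189.
Bill 3, $7,104: 25% coinsurance on $7,104 = $1,776. That would push OOP to $2,216, over the $1,100 cap, so member pays $1,100 − $440 = $660. Plan pays $7,104 − $660 = $6,444.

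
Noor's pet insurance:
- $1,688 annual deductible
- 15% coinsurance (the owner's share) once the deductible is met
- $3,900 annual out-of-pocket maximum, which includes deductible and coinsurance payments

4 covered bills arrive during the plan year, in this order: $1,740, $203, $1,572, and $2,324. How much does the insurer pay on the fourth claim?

Claim 1 — $1,740: deductible takes $1,688, $52 remains; coinsurance $52 × 15% = $7.80. Owner pays $1,695.80; OOP now $1,695.80. Plan pays $1,740 − $1,695.80 = $44.20.
Claim 2 — $203: deductible met; 15% of $203 = $30.45. Owner owes $30.45 (running OOP $1,726.25). Plan pays $203 − $30.45 = $172.55.
Claim 3 — $1,572: deductible already satisfied, so owner's share is 15% × $1,572 = $235.80. Owner pays $235.80; OOP now $1,962.05. Insurer: $1,572 − $235.80 = $1,336.20.
Claim 4 — $2,324: 15% coinsurance on $2,324 = $348.60. Owner pays $348.60; OOP now $2,310.65. Insurer: $2,324 − $348.60 = $1,975.40.

$1,975.40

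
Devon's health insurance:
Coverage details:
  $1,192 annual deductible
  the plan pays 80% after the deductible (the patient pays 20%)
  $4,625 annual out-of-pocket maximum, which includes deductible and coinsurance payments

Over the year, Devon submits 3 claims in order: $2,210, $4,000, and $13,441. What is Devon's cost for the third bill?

Bill 1, $2,210: $1,192 to deductible, leaving $1,018; patient's 20% is $203.60. Cost to patient: $1,395.60. OOP to date $1,395.60.
Bill 2, $4,000: 20% coinsurance on $4,000 = $800. Patient pays $800; OOP now $2,195.60.
Bill 3, $13,441: deductible met; 20% of $13,441 = $2,688.20. Adding that to $2,195.60 gives $4,883.80, past the $4,625 cap; patient pays only $4,625 − $2,195.60 = $2,429.40.

$2,429.40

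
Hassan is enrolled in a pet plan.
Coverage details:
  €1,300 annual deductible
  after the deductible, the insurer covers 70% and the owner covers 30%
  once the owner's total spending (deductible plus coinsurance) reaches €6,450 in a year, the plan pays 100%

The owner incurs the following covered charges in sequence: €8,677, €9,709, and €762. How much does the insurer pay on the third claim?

€737.80

Bill 1, €8,677: €1,300 to deductible, leaving €7,377; owner's 30% is €2,213.10. Owner owes €3,513.10 (running OOP €3,513.10). Plan pays €8,677 − €3,513.10 = €5,163.90.
Bill 2, €9,709: 30% coinsurance on €9,709 = €2,912.70. Owner owes €2,912.70 (running OOP €6,425.80). Insurer: €9,709 − €2,912.70 = €6,796.30.
Bill 3, €762: deductible already satisfied, so owner's share is 30% × €762 = €228.60. OOP would hit €6,654.40 > €6,450, so the cap limits the owner to €6,450 − €6,425.80 = €24.20. Insurer: €762 − €24.20 = €737.80.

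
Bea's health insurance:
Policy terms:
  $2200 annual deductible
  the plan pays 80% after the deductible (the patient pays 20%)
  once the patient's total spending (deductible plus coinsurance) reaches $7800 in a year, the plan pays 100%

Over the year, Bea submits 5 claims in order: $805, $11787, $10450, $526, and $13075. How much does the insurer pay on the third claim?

$8360

#1 ($805): fully absorbed by the deductible. Patient owes $805 (running OOP $805). Insurer: $805 − $805 = $0.
#2 ($11787): deductible takes $1395, $10392 remains; 20% of $10392 = $2078.40. Patient pays $3473.40; OOP now $4278.40. Insurer: $11787 − $3473.40 = $8313.60.
#3 ($10450): deductible met; 20% of $10450 = $2090. Patient owes $2090 (running OOP $6368.40). Insurer: $10450 − $2090 = $8360.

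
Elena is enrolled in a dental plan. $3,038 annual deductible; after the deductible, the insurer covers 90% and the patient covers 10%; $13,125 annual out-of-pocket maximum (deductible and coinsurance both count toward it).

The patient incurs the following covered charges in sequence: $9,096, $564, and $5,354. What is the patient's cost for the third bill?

$535.40

#1 ($9,096): $3,038 to deductible, leaving $6,058; 10% of $6,058 = $605.80. Cost to patient: $3,643.80. OOP to date $3,643.80.
#2 ($564): deductible already satisfied, so patient's share is 10% × $564 = $56.40. Patient owes $56.40 (running OOP $3,700.20).
#3 ($5,354): deductible already satisfied, so patient's share is 10% × $5,354 = $535.40. Patient pays $535.40; OOP now $4,235.60.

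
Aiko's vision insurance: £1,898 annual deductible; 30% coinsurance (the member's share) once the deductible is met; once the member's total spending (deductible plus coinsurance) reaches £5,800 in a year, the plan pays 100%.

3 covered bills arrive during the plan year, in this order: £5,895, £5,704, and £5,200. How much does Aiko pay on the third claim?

£991.70

Claim 1 (£5,895): deductible takes £1,898, £3,997 remains; 30% of £3,997 = £1,199.10. Cost to member: £3,097.10. OOP to date £3,097.10.
Claim 2 (£5,704): deductible met; 30% of £5,704 = £1,711.20. Cost to member: £1,711.20. OOP to date £4,808.30.
Claim 3 (£5,200): 30% coinsurance on £5,200 = £1,560. That would push OOP to £6,368.30, over the £5,800 cap, so member pays £5,800 − £4,808.30 = £991.70.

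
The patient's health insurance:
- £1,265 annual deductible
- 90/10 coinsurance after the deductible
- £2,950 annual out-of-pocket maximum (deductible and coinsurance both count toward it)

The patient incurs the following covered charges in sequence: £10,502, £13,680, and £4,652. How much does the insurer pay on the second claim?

#1 (£10,502): £1,265 finishes the deductible; £9,237 goes to coinsurance; patient's 10% is £923.70. Cost to patient: £2,188.70. OOP to date £2,188.70. Plan pays £10,502 − £2,188.70 = £8,313.30.
#2 (£13,680): deductible already satisfied, so patient's share is 10% × £13,680 = £1,368. OOP would hit £3,556.70 > £2,950, so the cap limits the patient to £2,950 − £2,188.70 = £761.30. Insurer: £13,680 − £761.30 = £12,918.70.

£12,918.70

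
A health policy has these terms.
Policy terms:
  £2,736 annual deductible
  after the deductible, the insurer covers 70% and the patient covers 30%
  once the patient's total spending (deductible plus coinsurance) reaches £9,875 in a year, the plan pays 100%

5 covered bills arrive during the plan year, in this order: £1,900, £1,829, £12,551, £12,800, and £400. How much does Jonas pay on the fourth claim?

£3,075.80

Claim 1 — £1,900: all of it applies to the deductible. Cost to patient: £1,900. OOP to date £1,900.
Claim 2 — £1,829: £836 finishes the deductible; £993 goes to coinsurance; coinsurance £993 × 30% = £297.90. Patient owes £1,133.90 (running OOP £3,033.90).
Claim 3 — £12,551: deductible met; 30% of £12,551 = £3,765.30. Patient owes £3,765.30 (running OOP £6,799.20).
Claim 4 — £12,800: deductible met; 30% of £12,800 = £3,840. OOP would hit £10,639.20 > £9,875, so the cap limits the patient to £9,875 − £6,799.20 = £3,075.80.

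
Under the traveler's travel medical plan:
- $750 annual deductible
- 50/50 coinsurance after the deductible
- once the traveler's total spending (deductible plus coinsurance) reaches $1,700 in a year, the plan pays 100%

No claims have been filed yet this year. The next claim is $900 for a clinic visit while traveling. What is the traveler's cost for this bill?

The full $750 deductible is still open; $750 of this bill applies to it.
After the $750 deductible portion, $900 − $750 = $150 is subject to coinsurance.
Traveler's 50% share of $150 is $75.
So the traveler owes $750 + $75 = $825 before any cap.
Total out-of-pocket so far would be $0 + $825 = $825, below the $1,700 cap — no reduction.

$825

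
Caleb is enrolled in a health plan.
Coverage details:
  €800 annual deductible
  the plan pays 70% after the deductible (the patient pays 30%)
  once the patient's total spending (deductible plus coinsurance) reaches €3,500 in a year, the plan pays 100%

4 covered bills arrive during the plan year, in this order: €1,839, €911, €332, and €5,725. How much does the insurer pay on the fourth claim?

#1 (€1,839): €800 finishes the deductible; €1,039 goes to coinsurance; coinsurance €1,039 × 30% = €311.70. Cost to patient: €1,111.70. OOP to date €1,111.70. Plan pays €1,839 − €1,111.70 = €727.30.
#2 (€911): 30% coinsurance on €911 = €273.30. Patient pays €273.30; OOP now €1,385. Plan pays €911 − €273.30 = €637.70.
#3 (€332): 30% coinsurance on €332 = €99.60. Patient owes €99.60 (running OOP €1,484.60). Plan pays €332 − €99.60 = €232.40.
#4 (€5,725): 30% coinsurance on €5,725 = €1,717.50. Patient pays €1,717.50; OOP now €3,202.10. Insurer: €5,725 − €1,717.50 = €4,007.50.

€4,007.50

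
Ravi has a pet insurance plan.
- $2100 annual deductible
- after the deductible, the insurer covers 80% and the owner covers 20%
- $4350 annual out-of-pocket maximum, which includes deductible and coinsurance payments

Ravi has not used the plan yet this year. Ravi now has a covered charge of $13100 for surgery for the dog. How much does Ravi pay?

Nothing has been paid toward the $2100 deductible, so the first $2100 of this charge is applied there.
That leaves $13100 − $2100 = $11000 for coinsurance.
20% of $11000 = $2200 falls to the owner.
That puts the owner's cost at $2100 + $2200 = $4300 before any cap.
Year-to-date out-of-pocket becomes $0 + $4300 = $4300, still under the $4350 maximum, so no cap applies.

$4300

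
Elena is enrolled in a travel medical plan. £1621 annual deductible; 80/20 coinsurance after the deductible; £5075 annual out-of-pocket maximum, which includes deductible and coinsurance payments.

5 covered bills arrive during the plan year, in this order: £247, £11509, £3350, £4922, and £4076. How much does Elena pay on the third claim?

#1 (£247): all of it applies to the deductible. Traveler owes £247 (running OOP £247).
#2 (£11509): £1374 finishes the deductible; £10135 goes to coinsurance; 20% of £10135 = £2027. Traveler owes £3401 (running OOP £3648).
#3 (£3350): 20% coinsurance on £3350 = £670. Traveler pays £670; OOP now £4318.

£670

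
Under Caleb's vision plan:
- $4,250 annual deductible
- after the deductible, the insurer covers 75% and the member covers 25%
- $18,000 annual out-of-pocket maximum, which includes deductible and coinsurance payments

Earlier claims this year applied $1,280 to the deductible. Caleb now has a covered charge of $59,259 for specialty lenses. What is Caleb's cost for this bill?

$16,720

Remaining deductible: $4,250 − $1,280 = $2,970.
After the $2,970 deductible portion, $59,259 − $2,970 = $56,289 is subject to coinsurance.
25% of $56,289 = $14,072.25 falls to the member.
That puts the member's cost at $2,970 + $14,072.25 = $17,042.25 before any cap.
That would bring total out-of-pocket to $18,322.25, past the $18,000 cap. The member is capped at $18,000 − $1,280 = $16,720 on this claim.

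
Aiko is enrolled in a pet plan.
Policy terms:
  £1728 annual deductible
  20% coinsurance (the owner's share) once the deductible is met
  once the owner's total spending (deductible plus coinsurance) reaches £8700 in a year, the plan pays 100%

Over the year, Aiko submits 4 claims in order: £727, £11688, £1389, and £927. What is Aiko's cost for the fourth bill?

#1 (£727): all of it applies to the deductible. Cost to owner: £727. OOP to date £727.
#2 (£11688): £1001 to deductible, leaving £10687; 20% of £10687 = £2137.40. Owner owes £3138.40 (running OOP £3865.40).
#3 (£1389): deductible met; 20% of £1389 = £277.80. Cost to owner: £277.80. OOP to date £4143.20.
#4 (£927): deductible already satisfied, so owner's share is 20% × £927 = £185.40. Owner pays £185.40; OOP now £4328.60.

£185.40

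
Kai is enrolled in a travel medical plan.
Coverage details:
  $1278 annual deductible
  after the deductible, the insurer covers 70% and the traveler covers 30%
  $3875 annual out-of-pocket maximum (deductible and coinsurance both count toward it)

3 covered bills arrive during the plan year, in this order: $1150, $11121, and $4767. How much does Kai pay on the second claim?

#1 ($1150): entire amount goes to the deductible. Traveler owes $1150 (running OOP $1150).
#2 ($11121): deductible takes $128, $10993 remains; coinsurance $10993 × 30% = $3297.90. Claim cost before the cap: $128 + $3297.90 = $3425.90. Adding that to $1150 gives $4575.90, past the $3875 cap; traveler pays only $3875 − $1150 = $2725.

$2725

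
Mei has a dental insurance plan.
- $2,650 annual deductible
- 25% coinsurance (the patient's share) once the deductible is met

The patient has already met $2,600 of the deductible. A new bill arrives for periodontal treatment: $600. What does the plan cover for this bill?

$412.50

Deductible still to meet: $2,650 − $2,600 = $50.
After the $50 deductible portion, $600 − $50 = $550 is subject to coinsurance.
Coinsurance: $550 × 25% = $137.50.
Patient responsibility: $50 + $137.50 = $187.50.
The insurer covers the remainder: $600 − $187.50 = $412.50.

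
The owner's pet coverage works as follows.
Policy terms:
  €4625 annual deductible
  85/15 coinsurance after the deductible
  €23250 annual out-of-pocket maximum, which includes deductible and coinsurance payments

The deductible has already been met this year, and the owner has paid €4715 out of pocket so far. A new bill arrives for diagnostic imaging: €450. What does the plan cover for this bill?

With the deductible met, the entire €450 is subject to coinsurance.
Coinsurance: €450 × 15% = €67.50.
Year-to-date out-of-pocket becomes €4715 + €67.50 = €4782.50, still under the €23250 maximum, so no cap applies.
The insurer covers the remainder: €450 − €67.50 = €382.50.

€382.50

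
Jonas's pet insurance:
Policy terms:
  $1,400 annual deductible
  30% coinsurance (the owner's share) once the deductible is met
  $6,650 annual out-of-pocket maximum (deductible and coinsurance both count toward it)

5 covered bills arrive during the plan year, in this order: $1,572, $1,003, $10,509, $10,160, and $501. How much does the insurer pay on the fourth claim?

$8,415.20

#1 ($1,572): $1,400 to deductible, leaving $172; coinsurance $172 × 30% = $51.60. Owner owes $1,451.60 (running OOP $1,451.60). Plan pays $1,572 − $1,451.60 = $120.40.
#2 ($1,003): deductible met; 30% of $1,003 = $300.90. Owner owes $300.90 (running OOP $1,752.50). Plan pays $1,003 − $300.90 = $702.10.
#3 ($10,509): deductible met; 30% of $10,509 = $3,152.70. Owner owes $3,152.70 (running OOP $4,905.20). Plan pays $10,509 − $3,152.70 = $7,356.30.
#4 ($10,160): deductible met; 30% of $10,160 = $3,048. Adding that to $4,905.20 gives $7,953.20, past the $6,650 cap; owner pays only $6,650 − $4,905.20 = $1,744.80. Insurer: $10,160 − $1,744.80 = $8,415.20.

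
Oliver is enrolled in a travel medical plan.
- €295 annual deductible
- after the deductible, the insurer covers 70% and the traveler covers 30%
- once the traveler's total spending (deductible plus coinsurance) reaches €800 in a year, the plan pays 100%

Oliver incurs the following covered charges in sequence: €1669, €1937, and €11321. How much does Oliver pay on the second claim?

€92.80

Claim 1 (€1669): deductible takes €295, €1374 remains; 30% of €1374 = €412.20. Traveler owes €707.20 (running OOP €707.20).
Claim 2 (€1937): 30% coinsurance on €1937 = €581.10. OOP would hit €1288.30 > €800, so the cap limits the traveler to €800 − €707.20 = €92.80.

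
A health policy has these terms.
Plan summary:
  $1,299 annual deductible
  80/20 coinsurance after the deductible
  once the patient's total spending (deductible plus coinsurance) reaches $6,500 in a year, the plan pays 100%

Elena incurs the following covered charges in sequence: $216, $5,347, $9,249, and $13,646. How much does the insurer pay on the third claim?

Bill 1, $216: fully absorbed by the deductible. Cost to patient: $216. OOP to date $216. Plan pays $216 − $216 = $0.
Bill 2, $5,347: deductible takes $1,083, $4,264 remains; patient's 20% is $852.80. Patient pays $1,935.80; OOP now $2,151.80. Insurer: $5,347 − $1,935.80 = $3,411.20.
Bill 3, $9,249: deductible already satisfied, so patient's share is 20% × $9,249 = $1,849.80. Patient owes $1,849.80 (running OOP $4,001.60). Plan pays $9,249 − $1,849.80 = $7,399.20.

$7,399.20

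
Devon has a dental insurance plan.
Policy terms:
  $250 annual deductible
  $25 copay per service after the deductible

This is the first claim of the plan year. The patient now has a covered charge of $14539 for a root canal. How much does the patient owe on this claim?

$275

The full $250 deductible is still open; $250 of this bill applies to it.
After the $250 deductible portion, $14539 − $250 = $14289 is subject to the copay.
Copay on this service: $25.
That puts the patient's cost at $250 + $25 = $275.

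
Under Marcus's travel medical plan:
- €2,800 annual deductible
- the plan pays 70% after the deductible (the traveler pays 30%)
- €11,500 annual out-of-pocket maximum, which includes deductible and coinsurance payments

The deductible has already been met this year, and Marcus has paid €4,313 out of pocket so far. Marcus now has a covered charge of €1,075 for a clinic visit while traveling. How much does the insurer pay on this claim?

With the deductible met, the entire €1,075 is subject to coinsurance.
30% of €1,075 = €322.50 falls to the traveler.
Total out-of-pocket so far would be €4,313 + €322.50 = €4,635.50, below the €11,500 cap — no reduction.
The insurer covers the remainder: €1,075 − €322.50 = €752.50.

€752.50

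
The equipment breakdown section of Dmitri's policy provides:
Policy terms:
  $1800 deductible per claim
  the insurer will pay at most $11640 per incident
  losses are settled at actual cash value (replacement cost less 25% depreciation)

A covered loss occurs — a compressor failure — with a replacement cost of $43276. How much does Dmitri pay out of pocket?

$31636

Depreciate 25%: the covered value is $43276 × 0.75 = $32457.
After the deductible, $32457 − $1800 = $30657 remains.
$30657 exceeds the $11640 limit, so the insurer pays the limit: $11640.
Business owner's share is the uncovered remainder: $43276 − $11640 = $31636.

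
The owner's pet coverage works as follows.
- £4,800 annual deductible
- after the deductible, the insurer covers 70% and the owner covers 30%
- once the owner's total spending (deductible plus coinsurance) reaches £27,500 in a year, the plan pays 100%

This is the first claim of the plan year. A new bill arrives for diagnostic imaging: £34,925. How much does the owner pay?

Deductible not yet touched, so the first £4,800 of the bill goes to the deductible.
After the £4,800 deductible portion, £34,925 − £4,800 = £30,125 is subject to coinsurance.
Owner's 30% share of £30,125 is £9,037.50.
That puts the owner's cost at £4,800 + £9,037.50 = £13,837.50 before any cap.
Total out-of-pocket so far would be £0 + £13,837.50 = £13,837.50, below the £27,500 cap — no reduction.

£13,837.50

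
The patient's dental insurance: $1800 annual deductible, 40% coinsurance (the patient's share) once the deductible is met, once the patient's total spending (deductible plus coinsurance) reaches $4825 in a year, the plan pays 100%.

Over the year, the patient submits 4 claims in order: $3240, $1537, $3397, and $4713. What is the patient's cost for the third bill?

#1 ($3240): $1800 finishes the deductible; $1440 goes to coinsurance; coinsurance $1440 × 40% = $576. Patient pays $2376; OOP now $2376.
#2 ($1537): 40% coinsurance on $1537 = $614.80. Patient pays $614.80; OOP now $2990.80.
#3 ($3397): deductible met; 40% of $3397 = $1358.80. Patient owes $1358.80 (running OOP $4349.60).

$1358.80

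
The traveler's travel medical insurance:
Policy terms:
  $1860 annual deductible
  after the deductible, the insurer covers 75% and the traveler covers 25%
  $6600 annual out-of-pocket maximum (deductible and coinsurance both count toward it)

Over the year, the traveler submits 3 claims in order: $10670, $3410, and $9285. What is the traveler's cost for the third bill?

$1685

#1 ($10670): deductible takes $1860, $8810 remains; coinsurance $8810 × 25% = $2202.50. Traveler pays $4062.50; OOP now $4062.50.
#2 ($3410): deductible met; 25% of $3410 = $852.50. Cost to traveler: $852.50. OOP to date $4915.
#3 ($9285): deductible already satisfied, so traveler's share is 25% × $9285 = $2321.25. Adding that to $4915 gives $7236.25, past the $6600 cap; traveler pays only $6600 − $4915 = $1685.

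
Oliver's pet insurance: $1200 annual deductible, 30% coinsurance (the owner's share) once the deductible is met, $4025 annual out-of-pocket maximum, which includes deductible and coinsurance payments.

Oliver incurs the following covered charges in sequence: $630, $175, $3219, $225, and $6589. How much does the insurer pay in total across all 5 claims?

Claim 1 ($630): all of it applies to the deductible. Cost to owner: $630. OOP to date $630. Insurer: $630 − $630 = $0.
Claim 2 ($175): entire amount goes to the deductible. Owner owes $175 (running OOP $805). Plan pays $175 − $175 = $0.
Claim 3 ($3219): $395 to deductible, leaving $2824; 30% of $2824 = $847.20. Owner pays $1242.20; OOP now $2047.20. Plan pays $3219 − $1242.20 = $1976.80.
Claim 4 ($225): deductible already satisfied, so owner's share is 30% × $225 = $67.50. Owner owes $67.50 (running OOP $2114.70). Plan pays $225 − $67.50 = $157.50.
Claim 5 ($6589): deductible met; 30% of $6589 = $1976.70. Adding that to $2114.70 gives $4091.40, past the $4025 cap; owner pays only $4025 − $2114.70 = $1910.30. Insurer: $6589 − $1910.30 = $4678.70.
Insurer total = bills − owner's total = $10838 − $4025 = $6813.

$6813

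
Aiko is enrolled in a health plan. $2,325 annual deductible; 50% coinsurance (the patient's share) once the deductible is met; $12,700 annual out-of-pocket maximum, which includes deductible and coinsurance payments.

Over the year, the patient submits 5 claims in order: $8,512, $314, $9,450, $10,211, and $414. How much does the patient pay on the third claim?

$4,725

Claim 1 ($8,512): $2,325 finishes the deductible; $6,187 goes to coinsurance; coinsurance $6,187 × 50% = $3,093.50. Cost to patient: $5,418.50. OOP to date $5,418.50.
Claim 2 ($314): deductible already satisfied, so patient's share is 50% × $314 = $157. Patient owes $157 (running OOP $5,575.50).
Claim 3 ($9,450): deductible already satisfied, so patient's share is 50% × $9,450 = $4,725. Cost to patient: $4,725. OOP to date $10,300.50.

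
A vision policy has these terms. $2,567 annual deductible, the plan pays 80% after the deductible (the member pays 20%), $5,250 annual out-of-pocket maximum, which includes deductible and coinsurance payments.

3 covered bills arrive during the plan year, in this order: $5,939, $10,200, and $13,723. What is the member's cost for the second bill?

#1 ($5,939): deductible takes $2,567, $3,372 remains; member's 20% is $674.40. Member owes $3,241.40 (running OOP $3,241.40).
#2 ($10,200): deductible already satisfied, so member's share is 20% × $10,200 = $2,040. OOP would hit $5,281.40 > $5,250, so the cap limits the member to $5,250 − $3,241.40 = $2,008.60.

$2,008.60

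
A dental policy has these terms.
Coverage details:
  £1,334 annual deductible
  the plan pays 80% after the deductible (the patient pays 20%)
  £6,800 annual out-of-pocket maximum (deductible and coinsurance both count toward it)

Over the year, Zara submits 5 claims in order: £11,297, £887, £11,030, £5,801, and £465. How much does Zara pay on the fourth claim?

£1,090

#1 (£11,297): £1,334 finishes the deductible; £9,963 goes to coinsurance; coinsurance £9,963 × 20% = £1,992.60. Patient pays £3,326.60; OOP now £3,326.60.
#2 (£887): 20% coinsurance on £887 = £177.40. Patient owes £177.40 (running OOP £3,504).
#3 (£11,030): 20% coinsurance on £11,030 = £2,206. Cost to patient: £2,206. OOP to date £5,710.
#4 (£5,801): deductible met; 20% of £5,801 = £1,160.20. That would push OOP to £6,870.20, over the £6,800 cap, so patient pays £6,800 − £5,710 = £1,090.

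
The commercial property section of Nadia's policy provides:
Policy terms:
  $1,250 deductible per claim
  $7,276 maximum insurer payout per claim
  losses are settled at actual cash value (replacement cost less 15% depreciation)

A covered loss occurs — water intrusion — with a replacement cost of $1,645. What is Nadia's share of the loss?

Depreciate 15%: the covered value is $1,645 × 0.85 = $1,398.25.
After the deductible, $1,398.25 − $1,250 = $148.25 remains.
$148.25 ≤ $7,276, so the limit doesn't bind; insurer pays $148.25.
The business bears the rest of the original loss: $1,645 − $148.25 = $1,496.75.

$1,496.75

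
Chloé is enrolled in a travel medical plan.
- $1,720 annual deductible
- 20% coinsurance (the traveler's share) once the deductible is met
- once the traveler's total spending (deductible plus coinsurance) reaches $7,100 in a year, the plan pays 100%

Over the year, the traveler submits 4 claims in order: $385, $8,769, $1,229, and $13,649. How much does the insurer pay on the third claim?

Claim 1 — $385: all of it applies to the deductible. Cost to traveler: $385. OOP to date $385. Plan pays $385 − $385 = $0.
Claim 2 — $8,769: $1,335 to deductible, leaving $7,434; 20% of $7,434 = $1,486.80. Traveler owes $2,821.80 (running OOP $3,206.80). Insurer: $8,769 − $2,821.80 = $5,947.20.
Claim 3 — $1,229: deductible met; 20% of $1,229 = $245.80. Traveler owes $245.80 (running OOP $3,452.60). Insurer: $1,229 − $245.80 = $983.20.

$983.20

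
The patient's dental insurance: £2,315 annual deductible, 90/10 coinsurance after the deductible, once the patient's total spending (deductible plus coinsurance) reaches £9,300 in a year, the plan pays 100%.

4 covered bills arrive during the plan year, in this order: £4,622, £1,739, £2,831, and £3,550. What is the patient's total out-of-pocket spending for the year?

£3,357.70

#1 (£4,622): deductible takes £2,315, £2,307 remains; coinsurance £2,307 × 10% = £230.70. Patient owes £2,545.70 (running OOP £2,545.70).
#2 (£1,739): deductible already satisfied, so patient's share is 10% × £1,739 = £173.90. Patient pays £173.90; OOP now £2,719.60.
#3 (£2,831): deductible already satisfied, so patient's share is 10% × £2,831 = £283.10. Patient pays £283.10; OOP now £3,002.70.
#4 (£3,550): 10% coinsurance on £3,550 = £355. Cost to patient: £355. OOP to date £3,357.70.
Summing the patient's payments: £2,545.70 + £173.90 + £283.10 + £355 = £3,357.70.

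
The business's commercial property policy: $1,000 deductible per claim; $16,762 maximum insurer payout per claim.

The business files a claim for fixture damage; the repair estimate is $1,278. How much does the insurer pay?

Subtract the deductible: $1,278 − $1,000 = $278.
$278 ≤ $16,762, so the limit doesn't bind; insurer pays $278.

$278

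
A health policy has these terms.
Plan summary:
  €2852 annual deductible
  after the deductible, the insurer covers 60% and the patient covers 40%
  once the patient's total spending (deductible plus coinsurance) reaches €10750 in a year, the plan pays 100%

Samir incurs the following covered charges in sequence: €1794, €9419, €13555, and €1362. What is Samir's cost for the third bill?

€4553.60

Claim 1 — €1794: all of it applies to the deductible. Patient pays €1794; OOP now €1794.
Claim 2 — €9419: €1058 to deductible, leaving €8361; patient's 40% is €3344.40. Patient pays €4402.40; OOP now €6196.40.
Claim 3 — €13555: 40% coinsurance on €13555 = €5422. Adding that to €6196.40 gives €11618.40, past the €10750 cap; patient pays only €10750 − €6196.40 = €4553.60.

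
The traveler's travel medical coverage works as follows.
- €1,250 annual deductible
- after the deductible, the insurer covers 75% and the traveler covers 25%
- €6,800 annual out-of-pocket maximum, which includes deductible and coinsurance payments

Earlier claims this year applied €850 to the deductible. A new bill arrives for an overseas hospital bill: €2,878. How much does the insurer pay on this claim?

€850 of the €1,250 deductible is already met, leaving €400.
After the €400 deductible portion, €2,878 − €400 = €2,478 is subject to coinsurance.
Coinsurance: €2,478 × 25% = €619.50.
So the traveler owes €400 + €619.50 = €1,019.50 before any cap.
Year-to-date out-of-pocket becomes €850 + €1,019.50 = €1,869.50, still under the €6,800 maximum, so no cap applies.
The insurer covers the remainder: €2,878 − €1,019.50 = €1,858.50.

€1,858.50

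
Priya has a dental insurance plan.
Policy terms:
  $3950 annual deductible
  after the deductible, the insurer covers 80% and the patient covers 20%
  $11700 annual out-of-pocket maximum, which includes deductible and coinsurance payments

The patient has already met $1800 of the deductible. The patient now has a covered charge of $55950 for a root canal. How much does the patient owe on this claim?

$9900

Deductible still to meet: $3950 − $1800 = $2150.
That leaves $55950 − $2150 = $53800 for coinsurance.
20% of $53800 = $10760 falls to the patient.
Patient responsibility before any cap: $2150 + $10760 = $12910.
Adding $12910 to the $1800 already spent would give $14710, which exceeds the $11700 cap; the patient pays just $11700 − $1800 = $9900.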